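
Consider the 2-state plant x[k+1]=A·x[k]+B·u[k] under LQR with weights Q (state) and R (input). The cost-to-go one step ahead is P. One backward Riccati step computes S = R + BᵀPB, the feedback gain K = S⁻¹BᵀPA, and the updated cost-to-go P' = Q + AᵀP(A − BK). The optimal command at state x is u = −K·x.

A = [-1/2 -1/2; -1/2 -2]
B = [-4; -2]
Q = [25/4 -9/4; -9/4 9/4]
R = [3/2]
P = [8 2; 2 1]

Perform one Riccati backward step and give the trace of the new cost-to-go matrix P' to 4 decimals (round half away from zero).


9.8285

BᵀP = [-36.0000 -10.0000]
S = R + BᵀPB = [3/2] + [164.0000] = [165.5000]
BᵀPA = [23.0000 38.0000]
K = S⁻¹·BᵀPA = [0.1390 0.2296]
A−BK = [0.0559 0.4184; -0.2221 -1.5408]
AᵀP(A−BK) = [0.0536 0.2190; 0.2190 1.2749]
P' = Q + AᵀP(A−BK) = [6.3036 -2.0310; -2.0310 3.5249]
tr(P') = 9.8285


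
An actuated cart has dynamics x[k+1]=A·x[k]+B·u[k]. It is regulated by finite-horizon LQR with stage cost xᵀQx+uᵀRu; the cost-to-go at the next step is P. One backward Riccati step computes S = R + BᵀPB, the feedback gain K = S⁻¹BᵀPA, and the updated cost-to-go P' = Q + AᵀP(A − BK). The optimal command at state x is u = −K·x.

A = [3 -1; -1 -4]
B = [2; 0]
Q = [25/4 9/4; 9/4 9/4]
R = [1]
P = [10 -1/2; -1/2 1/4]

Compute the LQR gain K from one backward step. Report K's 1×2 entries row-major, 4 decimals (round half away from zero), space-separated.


1.4878 -0.3902

BᵀP = [20.0000 -1.0000]
S = R + BᵀPB = [1] + [40.0000] = [41.0000]
BᵀPA = [61.0000 -16.0000]
K = S⁻¹·BᵀPA = [1.4878 -0.3902]
A−BK = [0.0244 -0.2195; -1.0000 -4.0000]
AᵀP(A−BK) = [2.4939 0.3049; 0.3049 3.7561]
P' = Q + AᵀP(A−BK) = [8.7439 2.5549; 2.5549 6.0061]
tr(P') = 14.7500


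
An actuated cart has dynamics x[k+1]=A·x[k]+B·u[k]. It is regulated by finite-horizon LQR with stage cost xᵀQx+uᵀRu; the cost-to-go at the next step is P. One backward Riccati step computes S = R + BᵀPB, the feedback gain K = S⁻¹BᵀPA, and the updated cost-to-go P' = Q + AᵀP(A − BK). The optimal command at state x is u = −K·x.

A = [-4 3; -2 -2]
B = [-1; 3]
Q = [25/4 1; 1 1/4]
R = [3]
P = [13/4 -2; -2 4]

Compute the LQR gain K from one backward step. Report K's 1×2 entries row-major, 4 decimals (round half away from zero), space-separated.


0.1659 -1.0276

BᵀP = [-9.2500 14.0000]
S = R + BᵀPB = [3] + [51.2500] = [54.2500]
BᵀPA = [9.0000 -55.7500]
K = S⁻¹·BᵀPA = [0.1659 -1.0276]
A−BK = [-3.8341 1.9724; -2.4977 1.0829]
AᵀP(A−BK) = [34.5069 -17.7512; -17.7512 11.9585]
P' = Q + AᵀP(A−BK) = [40.7569 -16.7512; -16.7512 12.2085]
tr(P') = 52.9654


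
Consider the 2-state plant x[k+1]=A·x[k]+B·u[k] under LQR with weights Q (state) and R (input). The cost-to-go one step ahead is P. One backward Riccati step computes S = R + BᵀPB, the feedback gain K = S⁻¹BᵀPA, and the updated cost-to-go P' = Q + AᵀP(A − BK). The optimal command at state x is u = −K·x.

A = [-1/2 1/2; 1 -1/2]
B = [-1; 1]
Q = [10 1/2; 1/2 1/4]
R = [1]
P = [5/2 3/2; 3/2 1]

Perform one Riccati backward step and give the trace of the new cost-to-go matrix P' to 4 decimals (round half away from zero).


10.4583

BᵀP = [-1.0000 -0.5000]
S = R + BᵀPB = [1] + [0.5000] = [1.5000]
BᵀPA = [0.0000 -0.2500]
K = S⁻¹·BᵀPA = [0.0000 -0.1667]
A−BK = [-0.5000 0.3333; 1.0000 -0.3333]
AᵀP(A−BK) = [0.1250 0.0000; 0.0000 0.0833]
P' = Q + AᵀP(A−BK) = [10.1250 0.5000; 0.5000 0.3333]
tr(P') = 10.4583


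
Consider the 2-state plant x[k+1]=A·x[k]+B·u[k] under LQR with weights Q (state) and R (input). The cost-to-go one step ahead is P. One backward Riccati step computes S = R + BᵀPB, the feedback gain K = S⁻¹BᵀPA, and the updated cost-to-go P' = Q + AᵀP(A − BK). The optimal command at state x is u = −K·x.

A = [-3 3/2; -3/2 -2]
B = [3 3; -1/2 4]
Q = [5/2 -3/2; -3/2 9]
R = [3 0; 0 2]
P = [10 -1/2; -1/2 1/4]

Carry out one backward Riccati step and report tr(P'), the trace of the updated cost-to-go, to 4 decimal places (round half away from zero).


14.2368

BᵀP = [30.2500 -1.6250; 28.0000 -0.5000]
S = R + BᵀPB = [3 0; 0 2] + [91.5625 84.2500; 84.2500 82.0000] = [94.5625 84.2500; 84.2500 84.0000]
BᵀPA = [-88.3125 48.6250; -83.2500 43.0000]
K = S⁻¹·BᵀPA = [-0.4785 0.5463; -0.5111 -0.0360]
A−BK = [-0.0311 -0.0308; 0.3053 -1.5826]
AᵀP(A−BK) = [1.2519 -0.8785; -0.8785 1.4849]
P' = Q + AᵀP(A−BK) = [3.7519 -2.3785; -2.3785 10.4849]
tr(P') = 14.2368


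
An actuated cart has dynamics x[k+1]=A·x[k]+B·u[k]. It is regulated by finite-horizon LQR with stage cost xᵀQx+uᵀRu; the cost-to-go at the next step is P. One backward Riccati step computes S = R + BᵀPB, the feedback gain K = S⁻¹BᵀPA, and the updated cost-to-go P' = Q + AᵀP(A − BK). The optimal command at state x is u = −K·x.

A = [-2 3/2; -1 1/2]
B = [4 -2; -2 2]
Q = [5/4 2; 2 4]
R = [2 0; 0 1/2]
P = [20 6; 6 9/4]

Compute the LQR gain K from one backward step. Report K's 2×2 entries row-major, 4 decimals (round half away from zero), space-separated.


BᵀP = [68.0000 19.5000; -28.0000 -7.5000]
S = R + BᵀPB = [2 0; 0 1/2] + [233.0000 -97.0000; -97.0000 41.0000] = [235.0000 -97.0000; -97.0000 41.5000]
BᵀPA = [-155.5000 111.7500; 63.5000 -45.7500]
K = S⁻¹·BᵀPA = [-0.8552 0.5819; -0.4687 0.2576]
A−BK = [0.4833 -0.3122; -1.7729 1.1485]
AᵀP(A−BK) = [3.0342 -2.0033; -2.0033 1.3248]
P' = Q + AᵀP(A−BK) = [4.2842 -0.0033; -0.0033 5.3248]
tr(P') = 9.6090

-0.8552 0.5819 -0.4687 0.2576


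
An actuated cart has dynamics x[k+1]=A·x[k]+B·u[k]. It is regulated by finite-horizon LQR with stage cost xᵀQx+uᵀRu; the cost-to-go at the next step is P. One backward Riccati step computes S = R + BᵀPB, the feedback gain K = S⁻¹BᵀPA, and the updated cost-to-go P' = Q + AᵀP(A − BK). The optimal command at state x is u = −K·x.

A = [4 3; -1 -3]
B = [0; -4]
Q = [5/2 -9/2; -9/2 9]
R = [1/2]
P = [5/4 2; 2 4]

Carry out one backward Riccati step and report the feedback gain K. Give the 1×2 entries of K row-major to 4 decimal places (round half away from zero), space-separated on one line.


BᵀP = [-8.0000 -16.0000]
S = R + BᵀPB = [1/2] + [64.0000] = [64.5000]
BᵀPA = [-16.0000 24.0000]
K = S⁻¹·BᵀPA = [-0.2481 0.3721]
A−BK = [4.0000 3.0000; -1.9922 -1.5116]
AᵀP(A−BK) = [4.0310 2.9535; 2.9535 2.3198]
P' = Q + AᵀP(A−BK) = [6.5310 -1.5465; -1.5465 11.3198]
tr(P') = 17.8508

-0.2481 0.3721


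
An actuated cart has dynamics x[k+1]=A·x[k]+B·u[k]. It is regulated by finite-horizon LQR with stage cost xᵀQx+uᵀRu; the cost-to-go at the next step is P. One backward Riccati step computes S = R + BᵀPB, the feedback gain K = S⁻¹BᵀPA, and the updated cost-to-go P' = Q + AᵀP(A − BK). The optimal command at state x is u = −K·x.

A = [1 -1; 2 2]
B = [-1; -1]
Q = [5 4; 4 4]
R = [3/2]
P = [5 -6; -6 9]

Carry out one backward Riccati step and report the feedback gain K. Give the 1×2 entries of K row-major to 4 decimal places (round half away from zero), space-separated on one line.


-1.4286 -2.0000

BᵀP = [1.0000 -3.0000]
S = R + BᵀPB = [3/2] + [2.0000] = [3.5000]
BᵀPA = [-5.0000 -7.0000]
K = S⁻¹·BᵀPA = [-1.4286 -2.0000]
A−BK = [-0.4286 -3.0000; 0.5714 0.0000]
AᵀP(A−BK) = [9.8571 21.0000; 21.0000 51.0000]
P' = Q + AᵀP(A−BK) = [14.8571 25.0000; 25.0000 55.0000]
tr(P') = 69.8571


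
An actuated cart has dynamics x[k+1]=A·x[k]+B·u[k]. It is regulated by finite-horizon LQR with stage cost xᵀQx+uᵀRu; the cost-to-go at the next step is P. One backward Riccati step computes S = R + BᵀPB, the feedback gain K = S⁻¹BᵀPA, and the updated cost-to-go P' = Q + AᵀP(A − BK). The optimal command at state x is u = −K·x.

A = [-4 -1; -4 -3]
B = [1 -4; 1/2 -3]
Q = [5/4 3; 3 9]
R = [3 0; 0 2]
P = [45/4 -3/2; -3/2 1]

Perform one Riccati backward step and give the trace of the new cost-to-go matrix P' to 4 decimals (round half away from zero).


BᵀP = [10.5000 -1.0000; -40.5000 3.0000]
S = R + BᵀPB = [3 0; 0 2] + [10.0000 -39.0000; -39.0000 153.0000] = [13.0000 -39.0000; -39.0000 155.0000]
BᵀPA = [-38.0000 -7.5000; 150.0000 31.5000]
K = S⁻¹·BᵀPA = [-0.0810 0.1336; 0.9474 0.2368]
A−BK = [-0.1296 -0.1862; -1.1174 -2.3563]
AᵀP(A−BK) = [2.8178 2.5506; 2.5506 4.7915]
P' = Q + AᵀP(A−BK) = [4.0678 5.5506; 5.5506 13.7915]
tr(P') = 17.8593

17.8593


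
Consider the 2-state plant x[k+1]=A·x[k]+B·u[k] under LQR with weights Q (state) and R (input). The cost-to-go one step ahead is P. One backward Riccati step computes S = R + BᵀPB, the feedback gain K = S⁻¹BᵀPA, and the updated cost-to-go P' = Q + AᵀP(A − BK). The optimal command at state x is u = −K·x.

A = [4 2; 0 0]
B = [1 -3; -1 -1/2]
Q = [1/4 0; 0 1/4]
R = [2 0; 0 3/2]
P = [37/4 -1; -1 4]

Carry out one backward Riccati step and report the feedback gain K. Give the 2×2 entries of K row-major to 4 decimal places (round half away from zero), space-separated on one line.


BᵀP = [10.2500 -5.0000; -27.2500 1.0000]
S = R + BᵀPB = [2 0; 0 3/2] + [15.2500 -28.2500; -28.2500 81.2500] = [17.2500 -28.2500; -28.2500 82.7500]
BᵀPA = [41.0000 20.5000; -109.0000 -54.5000]
K = S⁻¹·BᵀPA = [0.4981 0.2491; -1.1472 -0.5736]
A−BK = [0.0604 0.0302; -0.0755 -0.0377]
AᵀP(A−BK) = [2.5358 1.2679; 1.2679 0.6340]
P' = Q + AᵀP(A−BK) = [2.7858 1.2679; 1.2679 0.8840]
tr(P') = 3.6698

0.4981 0.2491 -1.1472 -0.5736


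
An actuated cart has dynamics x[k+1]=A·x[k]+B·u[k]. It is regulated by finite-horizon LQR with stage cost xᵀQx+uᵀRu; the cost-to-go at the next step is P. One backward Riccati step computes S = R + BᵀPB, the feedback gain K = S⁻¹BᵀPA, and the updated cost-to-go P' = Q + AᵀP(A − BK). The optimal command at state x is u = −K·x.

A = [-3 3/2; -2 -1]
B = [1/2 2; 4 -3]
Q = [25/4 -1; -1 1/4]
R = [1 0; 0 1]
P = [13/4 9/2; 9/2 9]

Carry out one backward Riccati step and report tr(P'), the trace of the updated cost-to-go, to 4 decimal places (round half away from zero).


BᵀP = [19.6250 38.2500; -7.0000 -18.0000]
S = R + BᵀPB = [1 0; 0 1] + [162.8125 -75.5000; -75.5000 40.0000] = [163.8125 -75.5000; -75.5000 41.0000]
BᵀPA = [-135.3750 -8.8125; 57.0000 7.5000]
K = S⁻¹·BᵀPA = [-1.2272 0.2017; -0.8695 0.5543]
A−BK = [-0.6474 0.2905; 0.3001 -0.1438]
AᵀP(A−BK) = [2.6861 -0.9179; -0.9179 0.4324]
P' = Q + AᵀP(A−BK) = [8.9361 -1.9179; -1.9179 0.6824]
tr(P') = 9.6185

9.6185


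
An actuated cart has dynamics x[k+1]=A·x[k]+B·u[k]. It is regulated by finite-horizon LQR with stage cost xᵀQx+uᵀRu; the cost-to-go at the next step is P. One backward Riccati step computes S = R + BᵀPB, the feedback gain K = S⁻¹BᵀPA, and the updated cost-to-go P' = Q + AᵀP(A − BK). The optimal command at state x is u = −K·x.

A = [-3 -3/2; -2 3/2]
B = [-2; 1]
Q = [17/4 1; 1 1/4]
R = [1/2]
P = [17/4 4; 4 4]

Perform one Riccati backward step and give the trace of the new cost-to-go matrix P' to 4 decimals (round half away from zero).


23.1648

BᵀP = [-4.5000 -4.0000]
S = R + BᵀPB = [1/2] + [5.0000] = [5.5000]
BᵀPA = [21.5000 0.7500]
K = S⁻¹·BᵀPA = [3.9091 0.1364]
A−BK = [4.8182 -1.2273; -5.9091 1.3636]
AᵀP(A−BK) = [18.2045 -1.8068; -1.8068 0.4602]
P' = Q + AᵀP(A−BK) = [22.4545 -0.8068; -0.8068 0.7102]
tr(P') = 23.1648


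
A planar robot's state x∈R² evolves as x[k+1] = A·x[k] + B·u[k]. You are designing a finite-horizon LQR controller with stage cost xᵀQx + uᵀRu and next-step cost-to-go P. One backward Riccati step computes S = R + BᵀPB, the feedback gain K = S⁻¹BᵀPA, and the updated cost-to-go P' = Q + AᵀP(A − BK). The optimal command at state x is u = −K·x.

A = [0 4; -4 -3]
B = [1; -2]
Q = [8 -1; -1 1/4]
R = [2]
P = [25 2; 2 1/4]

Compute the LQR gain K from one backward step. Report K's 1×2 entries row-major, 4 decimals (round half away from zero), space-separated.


BᵀP = [21.0000 1.5000]
S = R + BᵀPB = [2] + [18.0000] = [20.0000]
BᵀPA = [-6.0000 79.5000]
K = S⁻¹·BᵀPA = [-0.3000 3.9750]
A−BK = [0.3000 0.0250; -4.6000 4.9500]
AᵀP(A−BK) = [2.2000 -5.1500; -5.1500 38.2375]
P' = Q + AᵀP(A−BK) = [10.2000 -6.1500; -6.1500 38.4875]
tr(P') = 48.6875

-0.3000 3.9750


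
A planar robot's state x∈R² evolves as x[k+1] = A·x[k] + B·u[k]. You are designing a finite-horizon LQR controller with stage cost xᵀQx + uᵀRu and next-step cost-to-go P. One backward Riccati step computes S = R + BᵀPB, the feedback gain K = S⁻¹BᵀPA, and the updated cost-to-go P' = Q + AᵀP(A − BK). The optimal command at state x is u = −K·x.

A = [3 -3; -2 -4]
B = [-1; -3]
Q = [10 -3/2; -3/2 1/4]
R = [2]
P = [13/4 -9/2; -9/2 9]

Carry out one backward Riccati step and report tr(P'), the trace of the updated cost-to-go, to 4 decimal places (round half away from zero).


BᵀP = [10.2500 -22.5000]
S = R + BᵀPB = [2] + [57.2500] = [59.2500]
BᵀPA = [75.7500 59.2500]
K = S⁻¹·BᵀPA = [1.2785 1.0000]
A−BK = [4.2785 -2.0000; 1.8354 -1.0000]
AᵀP(A−BK) = [22.4051 -6.0000; -6.0000 6.0000]
P' = Q + AᵀP(A−BK) = [32.4051 -7.5000; -7.5000 6.2500]
tr(P') = 38.6551

38.6551


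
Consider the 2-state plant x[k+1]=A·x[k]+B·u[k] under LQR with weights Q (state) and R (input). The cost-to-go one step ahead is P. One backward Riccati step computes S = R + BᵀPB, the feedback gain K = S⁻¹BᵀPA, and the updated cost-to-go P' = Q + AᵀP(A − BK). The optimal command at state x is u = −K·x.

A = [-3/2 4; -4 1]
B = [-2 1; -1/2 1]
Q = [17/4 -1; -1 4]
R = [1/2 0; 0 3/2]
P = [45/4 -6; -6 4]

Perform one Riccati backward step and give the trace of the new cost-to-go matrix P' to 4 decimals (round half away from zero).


BᵀP = [-19.5000 10.0000; 5.2500 -2.0000]
S = R + BᵀPB = [1/2 0; 0 3/2] + [34.0000 -9.5000; -9.5000 3.2500] = [34.5000 -9.5000; -9.5000 4.7500]
BᵀPA = [-10.7500 -68.0000; 0.1250 19.0000]
K = S⁻¹·BᵀPA = [-0.6774 -1.9355; -1.3285 0.1290]
A−BK = [-1.5263 0.0000; -3.0102 -0.0968]
AᵀP(A−BK) = [10.1963 0.6774; 0.6774 1.9355]
P' = Q + AᵀP(A−BK) = [14.4463 -0.3226; -0.3226 5.9355]
tr(P') = 20.3818

20.3818


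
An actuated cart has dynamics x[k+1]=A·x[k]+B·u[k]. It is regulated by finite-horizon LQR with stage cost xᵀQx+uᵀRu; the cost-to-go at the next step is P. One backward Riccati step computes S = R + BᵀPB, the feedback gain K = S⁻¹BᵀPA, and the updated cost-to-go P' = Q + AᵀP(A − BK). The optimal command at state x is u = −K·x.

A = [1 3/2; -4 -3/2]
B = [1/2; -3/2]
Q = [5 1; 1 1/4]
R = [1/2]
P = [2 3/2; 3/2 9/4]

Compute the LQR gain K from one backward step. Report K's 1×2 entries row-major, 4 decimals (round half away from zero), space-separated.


2.4262 0.5410

BᵀP = [-1.2500 -2.6250]
S = R + BᵀPB = [1/2] + [3.3125] = [3.8125]
BᵀPA = [9.2500 2.0625]
K = S⁻¹·BᵀPA = [2.4262 0.5410]
A−BK = [-0.2131 1.2295; -0.3607 -0.6885]
AᵀP(A−BK) = [3.5574 0.2459; 0.2459 1.6967]
P' = Q + AᵀP(A−BK) = [8.5574 1.2459; 1.2459 1.9467]
tr(P') = 10.5041


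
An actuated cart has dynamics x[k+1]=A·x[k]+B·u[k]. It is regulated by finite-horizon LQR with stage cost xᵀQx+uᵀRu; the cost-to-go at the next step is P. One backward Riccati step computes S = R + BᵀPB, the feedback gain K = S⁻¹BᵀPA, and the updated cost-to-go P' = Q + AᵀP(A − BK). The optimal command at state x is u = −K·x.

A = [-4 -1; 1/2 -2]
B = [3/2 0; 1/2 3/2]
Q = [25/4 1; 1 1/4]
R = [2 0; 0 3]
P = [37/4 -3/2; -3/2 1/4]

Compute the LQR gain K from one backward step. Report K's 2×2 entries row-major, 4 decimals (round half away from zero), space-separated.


BᵀP = [13.1250 -2.1250; -2.2500 0.3750]
S = R + BᵀPB = [2 0; 0 3] + [18.6250 -3.1875; -3.1875 0.5625] = [20.6250 -3.1875; -3.1875 3.5625]
BᵀPA = [-53.5625 -8.8750; 9.1875 1.5000]
K = S⁻¹·BᵀPA = [-2.5512 -0.4238; 0.2963 0.0418]
A−BK = [-0.1732 -0.3642; 1.3311 -1.8508]
AᵀP(A−BK) = [14.6928 2.4138; 2.4138 0.4257]
P' = Q + AᵀP(A−BK) = [20.9428 3.4138; 3.4138 0.6757]
tr(P') = 21.6185

-2.5512 -0.4238 0.2963 0.0418


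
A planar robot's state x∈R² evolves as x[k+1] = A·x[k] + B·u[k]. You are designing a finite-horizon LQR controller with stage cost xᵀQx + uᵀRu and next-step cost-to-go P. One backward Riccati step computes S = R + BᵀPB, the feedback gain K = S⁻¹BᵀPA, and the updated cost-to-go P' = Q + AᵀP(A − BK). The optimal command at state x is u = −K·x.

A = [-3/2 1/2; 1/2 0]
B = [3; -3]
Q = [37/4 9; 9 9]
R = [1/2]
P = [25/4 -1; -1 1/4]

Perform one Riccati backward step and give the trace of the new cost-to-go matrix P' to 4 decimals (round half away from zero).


18.4438

BᵀP = [21.7500 -3.7500]
S = R + BᵀPB = [1/2] + [76.5000] = [77.0000]
BᵀPA = [-34.5000 10.8750]
K = S⁻¹·BᵀPA = [-0.4481 0.1412]
A−BK = [-0.1558 0.0763; -0.8442 0.4237]
AᵀP(A−BK) = [0.1672 -0.0649; -0.0649 0.0266]
P' = Q + AᵀP(A−BK) = [9.4172 8.9351; 8.9351 9.0266]
tr(P') = 18.4438


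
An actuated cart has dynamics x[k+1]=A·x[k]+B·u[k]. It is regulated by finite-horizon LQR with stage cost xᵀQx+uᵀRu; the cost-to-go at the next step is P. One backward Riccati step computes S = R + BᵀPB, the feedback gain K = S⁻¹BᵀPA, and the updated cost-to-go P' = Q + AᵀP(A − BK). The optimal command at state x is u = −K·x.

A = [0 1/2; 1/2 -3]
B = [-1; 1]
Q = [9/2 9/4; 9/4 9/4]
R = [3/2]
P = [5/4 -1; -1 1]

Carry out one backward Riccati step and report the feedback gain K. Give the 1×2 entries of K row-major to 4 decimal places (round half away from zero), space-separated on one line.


0.1739 -1.2391

BᵀP = [-2.2500 2.0000]
S = R + BᵀPB = [3/2] + [4.2500] = [5.7500]
BᵀPA = [1.0000 -7.1250]
K = S⁻¹·BᵀPA = [0.1739 -1.2391]
A−BK = [0.1739 -0.7391; 0.3261 -1.7609]
AᵀP(A−BK) = [0.0761 -0.5109; -0.5109 3.4837]
P' = Q + AᵀP(A−BK) = [4.5761 1.7391; 1.7391 5.7337]
tr(P') = 10.3098


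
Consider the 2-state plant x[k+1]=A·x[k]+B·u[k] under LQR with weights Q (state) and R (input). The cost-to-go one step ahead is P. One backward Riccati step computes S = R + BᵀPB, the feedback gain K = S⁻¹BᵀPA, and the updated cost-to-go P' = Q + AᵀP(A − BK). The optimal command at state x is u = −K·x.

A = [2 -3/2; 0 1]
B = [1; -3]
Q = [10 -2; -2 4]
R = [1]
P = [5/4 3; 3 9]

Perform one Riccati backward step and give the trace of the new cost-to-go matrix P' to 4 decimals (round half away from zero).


BᵀP = [-7.7500 -24.0000]
S = R + BᵀPB = [1] + [64.2500] = [65.2500]
BᵀPA = [-15.5000 -12.3750]
K = S⁻¹·BᵀPA = [-0.2375 -0.1897]
A−BK = [2.2375 -1.3103; -0.7126 0.4310]
AᵀP(A−BK) = [1.3180 -0.6897; -0.6897 0.4655]
P' = Q + AᵀP(A−BK) = [11.3180 -2.6897; -2.6897 4.4655]
tr(P') = 15.7835

15.7835


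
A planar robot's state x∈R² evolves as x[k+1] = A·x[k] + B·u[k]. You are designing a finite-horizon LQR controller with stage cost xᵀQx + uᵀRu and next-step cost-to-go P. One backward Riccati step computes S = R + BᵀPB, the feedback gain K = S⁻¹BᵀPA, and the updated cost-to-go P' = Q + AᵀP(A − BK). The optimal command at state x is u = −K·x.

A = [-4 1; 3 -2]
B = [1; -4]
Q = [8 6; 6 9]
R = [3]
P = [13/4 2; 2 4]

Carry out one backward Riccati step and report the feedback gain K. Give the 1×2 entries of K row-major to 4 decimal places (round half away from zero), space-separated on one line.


BᵀP = [-4.7500 -14.0000]
S = R + BᵀPB = [3] + [51.2500] = [54.2500]
BᵀPA = [-23.0000 23.2500]
K = S⁻¹·BᵀPA = [-0.4240 0.4286]
A−BK = [-3.5760 0.5714; 1.3041 -0.2857]
AᵀP(A−BK) = [30.2488 -5.1429; -5.1429 1.2857]
P' = Q + AᵀP(A−BK) = [38.2488 0.8571; 0.8571 10.2857]
tr(P') = 48.5346

-0.4240 0.4286


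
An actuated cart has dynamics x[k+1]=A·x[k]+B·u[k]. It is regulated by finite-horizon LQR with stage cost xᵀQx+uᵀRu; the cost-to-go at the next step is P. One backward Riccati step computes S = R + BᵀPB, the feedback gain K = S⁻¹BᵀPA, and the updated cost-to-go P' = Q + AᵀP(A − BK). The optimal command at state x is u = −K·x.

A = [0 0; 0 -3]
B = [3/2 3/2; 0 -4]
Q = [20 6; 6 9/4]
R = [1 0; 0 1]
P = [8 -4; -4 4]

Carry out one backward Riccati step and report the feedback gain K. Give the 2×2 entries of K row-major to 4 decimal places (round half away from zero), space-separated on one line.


0.0000 -0.5710 0.0000 0.6869

BᵀP = [12.0000 -6.0000; 28.0000 -22.0000]
S = R + BᵀPB = [1 0; 0 1] + [18.0000 42.0000; 42.0000 130.0000] = [19.0000 42.0000; 42.0000 131.0000]
BᵀPA = [0.0000 18.0000; 0.0000 66.0000]
K = S⁻¹·BᵀPA = [0.0000 -0.5710; 0.0000 0.6869]
A−BK = [0.0000 -0.1738; 0.0000 -0.2524]
AᵀP(A−BK) = [0.0000 0.0000; 0.0000 0.9434]
P' = Q + AᵀP(A−BK) = [20.0000 6.0000; 6.0000 3.1934]
tr(P') = 23.1934


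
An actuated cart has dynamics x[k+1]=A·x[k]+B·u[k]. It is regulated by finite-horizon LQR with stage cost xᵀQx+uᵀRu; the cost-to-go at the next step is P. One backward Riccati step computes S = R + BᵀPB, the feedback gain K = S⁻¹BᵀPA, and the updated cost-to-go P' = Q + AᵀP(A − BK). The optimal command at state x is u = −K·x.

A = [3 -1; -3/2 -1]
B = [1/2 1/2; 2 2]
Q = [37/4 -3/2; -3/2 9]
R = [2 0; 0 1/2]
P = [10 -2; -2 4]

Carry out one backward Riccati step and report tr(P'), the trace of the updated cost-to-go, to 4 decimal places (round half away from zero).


137.1795

BᵀP = [1.0000 7.0000; 1.0000 7.0000]
S = R + BᵀPB = [2 0; 0 1/2] + [14.5000 14.5000; 14.5000 14.5000] = [16.5000 14.5000; 14.5000 15.0000]
BᵀPA = [-7.5000 -8.0000; -7.5000 -8.0000]
K = S⁻¹·BᵀPA = [-0.1007 -0.1074; -0.4027 -0.4295]
A−BK = [3.2517 -0.7315; -0.4933 0.0738]
AᵀP(A−BK) = [113.2248 -25.0268; -25.0268 5.7047]
P' = Q + AᵀP(A−BK) = [122.4748 -26.5268; -26.5268 14.7047]
tr(P') = 137.1795


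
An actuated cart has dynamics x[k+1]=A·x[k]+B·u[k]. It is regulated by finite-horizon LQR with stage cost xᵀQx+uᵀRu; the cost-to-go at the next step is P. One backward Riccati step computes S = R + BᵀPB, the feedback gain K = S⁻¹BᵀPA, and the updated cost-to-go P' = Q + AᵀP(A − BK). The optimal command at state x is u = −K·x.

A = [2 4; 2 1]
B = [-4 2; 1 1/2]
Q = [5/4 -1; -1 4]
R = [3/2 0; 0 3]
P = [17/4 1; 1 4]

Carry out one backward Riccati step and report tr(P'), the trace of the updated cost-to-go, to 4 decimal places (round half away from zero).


23.1412

BᵀP = [-16.0000 0.0000; 9.0000 4.0000]
S = R + BᵀPB = [3/2 0; 0 3] + [64.0000 -32.0000; -32.0000 20.0000] = [65.5000 -32.0000; -32.0000 23.0000]
BᵀPA = [-32.0000 -64.0000; 26.0000 40.0000]
K = S⁻¹·BᵀPA = [0.1990 -0.3979; 1.4073 1.1855]
A−BK = [-0.0187 0.0373; 1.0974 0.8052]
AᵀP(A−BK) = [10.7782 8.4435; 8.4435 7.1130]
P' = Q + AᵀP(A−BK) = [12.0282 7.4435; 7.4435 11.1130]
tr(P') = 23.1412


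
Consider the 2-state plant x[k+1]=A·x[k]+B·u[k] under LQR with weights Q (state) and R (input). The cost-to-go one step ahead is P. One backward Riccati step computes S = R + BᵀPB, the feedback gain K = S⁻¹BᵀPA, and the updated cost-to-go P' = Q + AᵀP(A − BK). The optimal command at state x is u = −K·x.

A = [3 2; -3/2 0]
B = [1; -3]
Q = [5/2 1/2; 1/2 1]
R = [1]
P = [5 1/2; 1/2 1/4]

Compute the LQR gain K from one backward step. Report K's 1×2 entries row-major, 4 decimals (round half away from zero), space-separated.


2.0714 1.3333

BᵀP = [3.5000 -0.2500]
S = R + BᵀPB = [1] + [4.2500] = [5.2500]
BᵀPA = [10.8750 7.0000]
K = S⁻¹·BᵀPA = [2.0714 1.3333]
A−BK = [0.9286 0.6667; 4.7143 4.0000]
AᵀP(A−BK) = [18.5357 14.0000; 14.0000 10.6667]
P' = Q + AᵀP(A−BK) = [21.0357 14.5000; 14.5000 11.6667]
tr(P') = 32.7024


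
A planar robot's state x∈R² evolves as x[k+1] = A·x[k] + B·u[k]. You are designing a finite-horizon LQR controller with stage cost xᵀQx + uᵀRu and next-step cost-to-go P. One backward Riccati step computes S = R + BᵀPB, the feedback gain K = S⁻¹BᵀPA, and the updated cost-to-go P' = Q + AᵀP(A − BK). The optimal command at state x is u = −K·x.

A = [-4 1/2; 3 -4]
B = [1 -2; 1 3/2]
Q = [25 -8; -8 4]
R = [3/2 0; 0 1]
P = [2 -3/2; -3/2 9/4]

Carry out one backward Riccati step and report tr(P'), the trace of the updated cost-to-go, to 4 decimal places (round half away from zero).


37.3483

BᵀP = [0.5000 0.7500; -6.2500 6.3750]
S = R + BᵀPB = [3/2 0; 0 1] + [1.2500 0.1250; 0.1250 22.0625] = [2.7500 0.1250; 0.1250 23.0625]
BᵀPA = [0.2500 -2.7500; 44.1250 -28.6250]
K = S⁻¹·BᵀPA = [0.0039 -0.9438; 1.9133 -1.2361]
A−BK = [-0.1774 -1.0283; 0.1262 -1.2021]
AᵀP(A−BK) = [3.8265 -2.4722; -2.4722 4.5218]
P' = Q + AᵀP(A−BK) = [28.8265 -10.4722; -10.4722 8.5218]
tr(P') = 37.3483


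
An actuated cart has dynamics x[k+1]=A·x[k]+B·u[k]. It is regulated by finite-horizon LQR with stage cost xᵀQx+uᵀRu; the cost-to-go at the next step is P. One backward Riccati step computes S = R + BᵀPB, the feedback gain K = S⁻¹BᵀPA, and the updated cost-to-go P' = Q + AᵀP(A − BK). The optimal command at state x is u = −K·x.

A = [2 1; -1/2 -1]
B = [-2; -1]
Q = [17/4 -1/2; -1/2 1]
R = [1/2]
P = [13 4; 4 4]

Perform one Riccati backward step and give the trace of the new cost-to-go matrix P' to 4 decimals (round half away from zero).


BᵀP = [-30.0000 -12.0000]
S = R + BᵀPB = [1/2] + [72.0000] = [72.5000]
BᵀPA = [-54.0000 -18.0000]
K = S⁻¹·BᵀPA = [-0.7448 -0.2483]
A−BK = [0.5103 0.5034; -1.2448 -1.2483]
AᵀP(A−BK) = [4.7793 4.5931; 4.5931 4.5310]
P' = Q + AᵀP(A−BK) = [9.0293 4.0931; 4.0931 5.5310]
tr(P') = 14.5603

14.5603


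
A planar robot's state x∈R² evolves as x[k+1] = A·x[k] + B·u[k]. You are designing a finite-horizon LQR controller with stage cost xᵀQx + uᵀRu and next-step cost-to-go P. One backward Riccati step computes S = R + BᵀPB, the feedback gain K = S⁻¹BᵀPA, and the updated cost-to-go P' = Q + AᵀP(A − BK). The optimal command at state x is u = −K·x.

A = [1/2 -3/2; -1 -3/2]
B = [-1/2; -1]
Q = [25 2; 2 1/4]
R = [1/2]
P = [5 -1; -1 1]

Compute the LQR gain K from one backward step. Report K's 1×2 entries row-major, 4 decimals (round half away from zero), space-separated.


-0.1429 1.7143

BᵀP = [-1.5000 -0.5000]
S = R + BᵀPB = [1/2] + [1.2500] = [1.7500]
BᵀPA = [-0.2500 3.0000]
K = S⁻¹·BᵀPA = [-0.1429 1.7143]
A−BK = [0.4286 -0.6429; -1.1429 0.2143]
AᵀP(A−BK) = [3.2143 -2.5714; -2.5714 3.8571]
P' = Q + AᵀP(A−BK) = [28.2143 -0.5714; -0.5714 4.1071]
tr(P') = 32.3214


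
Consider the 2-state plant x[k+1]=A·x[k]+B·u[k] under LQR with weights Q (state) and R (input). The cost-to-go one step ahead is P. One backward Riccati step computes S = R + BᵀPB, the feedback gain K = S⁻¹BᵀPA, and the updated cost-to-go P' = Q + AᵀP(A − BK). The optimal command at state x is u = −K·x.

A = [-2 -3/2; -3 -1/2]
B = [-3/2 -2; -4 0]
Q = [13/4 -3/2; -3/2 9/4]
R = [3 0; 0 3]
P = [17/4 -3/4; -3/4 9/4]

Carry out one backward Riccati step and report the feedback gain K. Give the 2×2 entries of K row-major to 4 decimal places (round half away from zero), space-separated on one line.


BᵀP = [-3.3750 -7.8750; -8.5000 1.5000]
S = R + BᵀPB = [3 0; 0 3] + [36.5625 6.7500; 6.7500 17.0000] = [39.5625 6.7500; 6.7500 20.0000]
BᵀPA = [30.3750 9.0000; 12.5000 12.0000]
K = S⁻¹·BᵀPA = [0.7015 0.1328; 0.3882 0.5552]
A−BK = [-0.1712 -0.1905; -0.1939 0.0311]
AᵀP(A−BK) = [2.0880 1.0274; 1.0274 1.1428]
P' = Q + AᵀP(A−BK) = [5.3380 -0.4726; -0.4726 3.3928]
tr(P') = 8.7308

0.7015 0.1328 0.3882 0.5552


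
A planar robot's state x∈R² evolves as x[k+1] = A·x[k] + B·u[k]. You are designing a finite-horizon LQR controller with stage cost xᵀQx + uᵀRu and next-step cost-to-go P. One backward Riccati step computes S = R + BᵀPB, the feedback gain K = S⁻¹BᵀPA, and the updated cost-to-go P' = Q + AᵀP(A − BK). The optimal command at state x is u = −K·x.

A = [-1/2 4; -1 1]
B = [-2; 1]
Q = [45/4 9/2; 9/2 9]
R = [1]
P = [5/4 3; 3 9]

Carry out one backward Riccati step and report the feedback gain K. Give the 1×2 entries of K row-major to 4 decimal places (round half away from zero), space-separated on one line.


-1.0833 1.6667

BᵀP = [0.5000 3.0000]
S = R + BᵀPB = [1] + [2.0000] = [3.0000]
BᵀPA = [-3.2500 5.0000]
K = S⁻¹·BᵀPA = [-1.0833 1.6667]
A−BK = [-2.6667 7.3333; 0.0833 -0.6667]
AᵀP(A−BK) = [8.7917 -19.5833; -19.5833 44.6667]
P' = Q + AᵀP(A−BK) = [20.0417 -15.0833; -15.0833 53.6667]
tr(P') = 73.7083


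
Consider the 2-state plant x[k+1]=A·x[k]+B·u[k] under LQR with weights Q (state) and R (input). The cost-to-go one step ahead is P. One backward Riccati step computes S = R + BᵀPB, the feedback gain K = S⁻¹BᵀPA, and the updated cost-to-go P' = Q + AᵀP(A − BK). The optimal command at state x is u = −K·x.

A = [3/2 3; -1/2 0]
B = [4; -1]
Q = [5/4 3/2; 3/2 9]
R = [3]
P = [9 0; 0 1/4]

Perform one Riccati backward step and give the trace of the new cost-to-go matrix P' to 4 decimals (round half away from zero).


BᵀP = [36.0000 -0.2500]
S = R + BᵀPB = [3] + [144.2500] = [147.2500]
BᵀPA = [54.1250 108.0000]
K = S⁻¹·BᵀPA = [0.3676 0.7334]
A−BK = [0.0297 0.0662; -0.1324 0.7334]
AᵀP(A−BK) = [0.4177 0.8022; 0.8022 1.7878]
P' = Q + AᵀP(A−BK) = [1.6677 2.3022; 2.3022 10.7878]
tr(P') = 12.4554

12.4554


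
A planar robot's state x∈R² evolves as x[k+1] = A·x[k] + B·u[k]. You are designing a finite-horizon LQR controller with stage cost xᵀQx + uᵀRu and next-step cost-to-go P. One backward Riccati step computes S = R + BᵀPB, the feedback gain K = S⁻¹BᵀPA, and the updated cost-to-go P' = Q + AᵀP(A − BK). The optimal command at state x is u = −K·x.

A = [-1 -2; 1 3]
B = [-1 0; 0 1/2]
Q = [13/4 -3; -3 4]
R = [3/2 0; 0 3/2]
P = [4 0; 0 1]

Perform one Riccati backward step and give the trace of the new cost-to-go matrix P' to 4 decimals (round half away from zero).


21.2760

BᵀP = [-4.0000 0.0000; 0.0000 0.5000]
S = R + BᵀPB = [3/2 0; 0 3/2] + [4.0000 0.0000; 0.0000 0.2500] = [5.5000 0.0000; 0.0000 1.7500]
BᵀPA = [4.0000 8.0000; 0.5000 1.5000]
K = S⁻¹·BᵀPA = [0.7273 1.4545; 0.2857 0.8571]
A−BK = [-0.2727 -0.5455; 0.8571 2.5714]
AᵀP(A−BK) = [1.9481 4.7532; 4.7532 12.0779]
P' = Q + AᵀP(A−BK) = [5.1981 1.7532; 1.7532 16.0779]
tr(P') = 21.2760


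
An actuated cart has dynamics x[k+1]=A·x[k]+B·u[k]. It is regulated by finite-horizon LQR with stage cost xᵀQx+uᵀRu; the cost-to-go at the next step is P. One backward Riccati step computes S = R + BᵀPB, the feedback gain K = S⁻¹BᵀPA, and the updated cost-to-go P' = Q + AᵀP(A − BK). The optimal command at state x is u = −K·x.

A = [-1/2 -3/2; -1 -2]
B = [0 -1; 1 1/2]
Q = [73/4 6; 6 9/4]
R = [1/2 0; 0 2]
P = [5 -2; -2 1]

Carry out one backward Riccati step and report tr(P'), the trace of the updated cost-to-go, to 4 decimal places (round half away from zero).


22.2131

BᵀP = [-2.0000 1.0000; -6.0000 2.5000]
S = R + BᵀPB = [1/2 0; 0 2] + [1.0000 2.5000; 2.5000 7.2500] = [1.5000 2.5000; 2.5000 9.2500]
BᵀPA = [0.0000 1.0000; 0.5000 4.0000]
K = S⁻¹·BᵀPA = [-0.1639 -0.0984; 0.0984 0.4590]
A−BK = [-0.4016 -1.0410; -0.8852 -2.1311]
AᵀP(A−BK) = [0.2008 0.5205; 0.5205 1.5123]
P' = Q + AᵀP(A−BK) = [18.4508 6.5205; 6.5205 3.7623]
tr(P') = 22.2131


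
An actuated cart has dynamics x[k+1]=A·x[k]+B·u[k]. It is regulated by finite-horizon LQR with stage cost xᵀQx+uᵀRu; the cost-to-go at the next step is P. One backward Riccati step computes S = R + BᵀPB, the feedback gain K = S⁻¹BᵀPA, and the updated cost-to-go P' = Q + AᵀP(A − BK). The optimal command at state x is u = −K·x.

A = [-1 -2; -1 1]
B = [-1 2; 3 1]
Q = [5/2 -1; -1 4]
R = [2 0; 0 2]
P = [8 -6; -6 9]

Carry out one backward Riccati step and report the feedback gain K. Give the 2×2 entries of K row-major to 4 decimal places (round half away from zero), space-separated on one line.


BᵀP = [-26.0000 33.0000; 10.0000 -3.0000]
S = R + BᵀPB = [2 0; 0 2] + [125.0000 -19.0000; -19.0000 17.0000] = [127.0000 -19.0000; -19.0000 19.0000]
BᵀPA = [-7.0000 85.0000; -7.0000 -23.0000]
K = S⁻¹·BᵀPA = [-0.1296 0.5741; -0.4981 -0.6365]
A−BK = [-0.1335 -0.1530; -0.1131 -0.0858]
AᵀP(A−BK) = [0.6062 0.5634; 0.5634 1.5653]
P' = Q + AᵀP(A−BK) = [3.1062 -0.4366; -0.4366 5.5653]
tr(P') = 8.6715

-0.1296 0.5741 -0.4981 -0.6365


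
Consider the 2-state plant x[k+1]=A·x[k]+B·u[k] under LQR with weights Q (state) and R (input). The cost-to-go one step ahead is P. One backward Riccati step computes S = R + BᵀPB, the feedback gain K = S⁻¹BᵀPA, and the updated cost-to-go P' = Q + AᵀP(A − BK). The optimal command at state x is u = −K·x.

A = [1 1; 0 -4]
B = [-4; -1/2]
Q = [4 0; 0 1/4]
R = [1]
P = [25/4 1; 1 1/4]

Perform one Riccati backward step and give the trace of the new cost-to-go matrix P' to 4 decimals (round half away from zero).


5.7899

BᵀP = [-25.5000 -4.1250]
S = R + BᵀPB = [1] + [104.0625] = [105.0625]
BᵀPA = [-25.5000 -9.0000]
K = S⁻¹·BᵀPA = [-0.2427 -0.0857]
A−BK = [0.0291 0.6573; -0.1214 -4.0428]
AᵀP(A−BK) = [0.0608 0.0656; 0.0656 1.4790]
P' = Q + AᵀP(A−BK) = [4.0608 0.0656; 0.0656 1.7290]
tr(P') = 5.7899


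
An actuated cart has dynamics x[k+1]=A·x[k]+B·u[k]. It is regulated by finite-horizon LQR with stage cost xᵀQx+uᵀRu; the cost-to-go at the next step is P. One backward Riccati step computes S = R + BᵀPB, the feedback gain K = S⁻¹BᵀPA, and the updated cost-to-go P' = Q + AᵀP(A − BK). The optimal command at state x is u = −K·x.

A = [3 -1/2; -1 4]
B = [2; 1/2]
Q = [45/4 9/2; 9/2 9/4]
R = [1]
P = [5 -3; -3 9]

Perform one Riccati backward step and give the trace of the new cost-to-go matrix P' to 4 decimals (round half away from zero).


BᵀP = [8.5000 -1.5000]
S = R + BᵀPB = [1] + [16.2500] = [17.2500]
BᵀPA = [27.0000 -10.2500]
K = S⁻¹·BᵀPA = [1.5652 -0.5942]
A−BK = [-0.1304 0.6884; -1.7826 4.2971]
AᵀP(A−BK) = [29.7391 -64.9565; -64.9565 151.1594]
P' = Q + AᵀP(A−BK) = [40.9891 -60.4565; -60.4565 153.4094]
tr(P') = 194.3986

194.3986


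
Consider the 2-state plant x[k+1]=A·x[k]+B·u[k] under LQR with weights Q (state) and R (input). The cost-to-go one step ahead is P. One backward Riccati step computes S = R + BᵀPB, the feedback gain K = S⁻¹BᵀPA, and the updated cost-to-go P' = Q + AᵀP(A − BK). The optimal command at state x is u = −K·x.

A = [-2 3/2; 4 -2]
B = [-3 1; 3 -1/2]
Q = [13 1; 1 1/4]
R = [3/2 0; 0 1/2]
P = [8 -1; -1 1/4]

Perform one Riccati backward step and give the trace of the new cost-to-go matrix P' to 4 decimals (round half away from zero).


BᵀP = [-27.0000 3.7500; 8.5000 -1.1250]
S = R + BᵀPB = [3/2 0; 0 1/2] + [92.2500 -28.8750; -28.8750 9.0625] = [93.7500 -28.8750; -28.8750 9.5625]
BᵀPA = [69.0000 -48.0000; -21.5000 15.0000]
K = S⁻¹·BᵀPA = [0.6218 -0.4126; -0.3707 0.3229]
A−BK = [0.2362 -0.0605; 1.9492 -0.6009]
AᵀP(A−BK) = [1.1241 -0.5919; -0.5919 0.3543]
P' = Q + AᵀP(A−BK) = [14.1241 0.4081; 0.4081 0.6043]
tr(P') = 14.7283

14.7283


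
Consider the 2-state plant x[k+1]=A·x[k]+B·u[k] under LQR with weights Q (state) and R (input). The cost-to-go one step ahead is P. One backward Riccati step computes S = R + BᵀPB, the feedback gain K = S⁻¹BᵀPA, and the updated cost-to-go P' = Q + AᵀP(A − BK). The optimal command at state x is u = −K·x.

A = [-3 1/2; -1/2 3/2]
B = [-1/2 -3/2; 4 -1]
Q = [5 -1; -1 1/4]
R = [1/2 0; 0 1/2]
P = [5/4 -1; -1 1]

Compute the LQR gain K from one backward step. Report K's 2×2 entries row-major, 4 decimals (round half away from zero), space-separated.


0.4430 0.2368 0.9868 -0.2018

BᵀP = [-4.6250 4.5000; -0.8750 0.5000]
S = R + BᵀPB = [1/2 0; 0 1/2] + [20.3125 2.4375; 2.4375 0.8125] = [20.8125 2.4375; 2.4375 1.3125]
BᵀPA = [11.6250 4.4375; 2.3750 0.3125]
K = S⁻¹·BᵀPA = [0.4430 0.2368; 0.9868 -0.2018]
A−BK = [-1.2982 0.3158; -1.2851 0.3509]
AᵀP(A−BK) = [1.0066 -0.1491; -0.1491 0.0746]
P' = Q + AᵀP(A−BK) = [6.0066 -1.1491; -1.1491 0.3246]
tr(P') = 6.3311


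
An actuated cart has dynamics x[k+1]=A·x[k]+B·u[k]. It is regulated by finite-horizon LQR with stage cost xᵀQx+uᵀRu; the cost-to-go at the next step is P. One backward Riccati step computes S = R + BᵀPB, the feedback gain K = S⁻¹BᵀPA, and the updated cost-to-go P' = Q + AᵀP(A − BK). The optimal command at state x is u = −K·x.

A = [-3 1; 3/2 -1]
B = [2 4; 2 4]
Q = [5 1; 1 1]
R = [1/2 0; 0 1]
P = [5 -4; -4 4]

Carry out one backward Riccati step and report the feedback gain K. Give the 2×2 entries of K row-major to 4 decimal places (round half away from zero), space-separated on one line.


BᵀP = [2.0000 0.0000; 4.0000 0.0000]
S = R + BᵀPB = [1/2 0; 0 1] + [4.0000 8.0000; 8.0000 16.0000] = [4.5000 8.0000; 8.0000 17.0000]
BᵀPA = [-6.0000 2.0000; -12.0000 4.0000]
K = S⁻¹·BᵀPA = [-0.4800 0.1600; -0.4800 0.1600]
A−BK = [-0.1200 0.0400; 4.3800 -1.9600]
AᵀP(A−BK) = [81.3600 -36.1200; -36.1200 16.0400]
P' = Q + AᵀP(A−BK) = [86.3600 -35.1200; -35.1200 17.0400]
tr(P') = 103.4000

-0.4800 0.1600 -0.4800 0.1600


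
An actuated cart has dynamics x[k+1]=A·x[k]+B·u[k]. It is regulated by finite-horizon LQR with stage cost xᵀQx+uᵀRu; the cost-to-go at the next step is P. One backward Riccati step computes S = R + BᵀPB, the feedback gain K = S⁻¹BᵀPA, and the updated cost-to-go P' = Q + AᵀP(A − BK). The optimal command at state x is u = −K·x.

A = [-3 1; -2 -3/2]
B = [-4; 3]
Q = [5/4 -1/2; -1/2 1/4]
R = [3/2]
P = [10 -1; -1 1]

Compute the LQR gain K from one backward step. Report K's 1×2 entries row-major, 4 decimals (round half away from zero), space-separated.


0.5913 -0.2751

BᵀP = [-43.0000 7.0000]
S = R + BᵀPB = [3/2] + [193.0000] = [194.5000]
BᵀPA = [115.0000 -53.5000]
K = S⁻¹·BᵀPA = [0.5913 -0.2751]
A−BK = [-0.6350 -0.1003; -3.7738 -0.6748]
AᵀP(A−BK) = [14.0051 2.1324; 2.1324 0.5341]
P' = Q + AᵀP(A−BK) = [15.2551 1.6324; 1.6324 0.7841]
tr(P') = 16.0392


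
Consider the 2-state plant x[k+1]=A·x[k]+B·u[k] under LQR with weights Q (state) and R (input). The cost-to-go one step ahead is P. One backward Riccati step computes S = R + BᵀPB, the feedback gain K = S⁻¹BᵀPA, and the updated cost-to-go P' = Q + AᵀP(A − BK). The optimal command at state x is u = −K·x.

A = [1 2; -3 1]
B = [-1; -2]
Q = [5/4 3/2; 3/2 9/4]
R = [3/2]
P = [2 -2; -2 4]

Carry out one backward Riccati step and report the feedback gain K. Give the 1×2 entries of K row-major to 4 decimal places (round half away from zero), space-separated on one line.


BᵀP = [2.0000 -6.0000]
S = R + BᵀPB = [3/2] + [10.0000] = [11.5000]
BᵀPA = [20.0000 -2.0000]
K = S⁻¹·BᵀPA = [1.7391 -0.1739]
A−BK = [2.7391 1.8261; 0.4783 0.6522]
AᵀP(A−BK) = [15.2174 5.4783; 5.4783 3.6522]
P' = Q + AᵀP(A−BK) = [16.4674 6.9783; 6.9783 5.9022]
tr(P') = 22.3696

1.7391 -0.1739


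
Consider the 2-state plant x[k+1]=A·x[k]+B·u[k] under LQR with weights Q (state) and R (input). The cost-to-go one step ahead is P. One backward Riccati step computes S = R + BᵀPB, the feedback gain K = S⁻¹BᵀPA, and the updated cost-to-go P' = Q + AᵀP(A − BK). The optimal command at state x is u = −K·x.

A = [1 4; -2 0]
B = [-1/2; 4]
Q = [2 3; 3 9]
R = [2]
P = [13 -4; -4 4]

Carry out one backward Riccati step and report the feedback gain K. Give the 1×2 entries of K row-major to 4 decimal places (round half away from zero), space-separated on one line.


-0.6862 -1.0557

BᵀP = [-22.5000 18.0000]
S = R + BᵀPB = [2] + [83.2500] = [85.2500]
BᵀPA = [-58.5000 -90.0000]
K = S⁻¹·BᵀPA = [-0.6862 -1.0557]
A−BK = [0.6569 3.4721; 0.7449 4.2229]
AᵀP(A−BK) = [4.8563 22.2405; 22.2405 112.9853]
P' = Q + AᵀP(A−BK) = [6.8563 25.2405; 25.2405 121.9853]
tr(P') = 128.8416


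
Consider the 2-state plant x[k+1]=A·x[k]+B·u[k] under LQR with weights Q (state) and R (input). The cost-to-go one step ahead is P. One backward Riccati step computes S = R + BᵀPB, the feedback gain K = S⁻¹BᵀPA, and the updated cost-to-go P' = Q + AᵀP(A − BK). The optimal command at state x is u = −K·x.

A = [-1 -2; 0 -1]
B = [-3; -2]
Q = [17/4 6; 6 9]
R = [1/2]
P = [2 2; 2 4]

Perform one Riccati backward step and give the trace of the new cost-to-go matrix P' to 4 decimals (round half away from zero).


BᵀP = [-10.0000 -14.0000]
S = R + BᵀPB = [1/2] + [58.0000] = [58.5000]
BᵀPA = [10.0000 34.0000]
K = S⁻¹·BᵀPA = [0.1709 0.5812]
A−BK = [-0.4872 -0.2564; 0.3419 0.1624]
AᵀP(A−BK) = [0.2906 0.1880; 0.1880 0.2393]
P' = Q + AᵀP(A−BK) = [4.5406 6.1880; 6.1880 9.2393]
tr(P') = 13.7799

13.7799
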